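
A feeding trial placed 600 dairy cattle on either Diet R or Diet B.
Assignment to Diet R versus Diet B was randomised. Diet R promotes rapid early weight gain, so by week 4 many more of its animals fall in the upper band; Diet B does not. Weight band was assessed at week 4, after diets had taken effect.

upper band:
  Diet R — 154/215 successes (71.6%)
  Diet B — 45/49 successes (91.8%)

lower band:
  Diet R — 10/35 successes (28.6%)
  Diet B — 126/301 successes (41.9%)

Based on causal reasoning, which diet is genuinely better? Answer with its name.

Diet R

The week-4 weight band-specific comparison favours Diet B throughout, but the pooled figures favour Diet R. The question is whether to condition on week-4 weight band.
Week-4 weight band lies on the pathway diet → week-4 weight band → outcome, so adjusting for it blocks the indirect effect. For the total causal effect of diet, use the unadjusted pooled rates.
Pooled: Diet R 65.6% vs Diet B 48.9%; Diet R is higher overall.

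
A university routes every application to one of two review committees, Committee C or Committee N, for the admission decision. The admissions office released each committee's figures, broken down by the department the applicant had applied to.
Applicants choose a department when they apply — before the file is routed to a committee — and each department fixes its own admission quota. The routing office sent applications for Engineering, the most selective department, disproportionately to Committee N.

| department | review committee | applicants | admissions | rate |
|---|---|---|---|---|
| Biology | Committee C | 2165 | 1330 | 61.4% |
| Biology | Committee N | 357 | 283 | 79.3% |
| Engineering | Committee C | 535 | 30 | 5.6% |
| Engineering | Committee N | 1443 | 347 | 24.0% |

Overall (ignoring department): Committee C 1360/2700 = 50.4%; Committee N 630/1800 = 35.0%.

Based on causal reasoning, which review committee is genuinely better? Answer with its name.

Nothing the review committee does changes department; the imbalance is an allocation artefact. With department also predicting the outcome, the pooled figure is confounded, and the within-stratum comparison is the causal one.
Within each level — Biology: 61.4% vs 79.3%; Engineering: 5.6% vs 24.0% — Committee N is higher every time.

Committee N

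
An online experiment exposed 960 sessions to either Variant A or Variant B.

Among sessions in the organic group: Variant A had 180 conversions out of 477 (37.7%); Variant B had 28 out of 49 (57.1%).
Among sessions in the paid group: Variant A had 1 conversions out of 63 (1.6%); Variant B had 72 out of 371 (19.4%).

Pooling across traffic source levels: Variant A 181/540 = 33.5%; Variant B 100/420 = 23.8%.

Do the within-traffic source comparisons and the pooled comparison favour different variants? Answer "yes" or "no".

Within each traffic source level (organic 37.7% vs 57.1%; paid 1.6% vs 19.4%), Variant B has the higher rate every time. Pooled: 33.5% vs 23.8% — Variant A has the higher rate overall. The two comparisons disagree.

yes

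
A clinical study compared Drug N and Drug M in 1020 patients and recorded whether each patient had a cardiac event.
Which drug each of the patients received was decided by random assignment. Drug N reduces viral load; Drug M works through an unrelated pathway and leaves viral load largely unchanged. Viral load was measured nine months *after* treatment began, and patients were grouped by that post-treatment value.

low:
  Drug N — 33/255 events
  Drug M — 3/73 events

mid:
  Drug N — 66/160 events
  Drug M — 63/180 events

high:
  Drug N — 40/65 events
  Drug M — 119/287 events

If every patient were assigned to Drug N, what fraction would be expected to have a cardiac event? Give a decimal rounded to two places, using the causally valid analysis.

Drug M is lower inside every viral load stratum but Drug N is lower in aggregate. Whether to stratify depends on how viral load relates to the drug.
The distribution of viral load is itself part of what the drug does — it is an intermediate outcome. Holding it fixed would remove that part of the effect; the total effect is the pooled difference.
So P(outcome | do(Drug N)) is just the pooled rate for Drug N: 139/480 = 0.290.

0.29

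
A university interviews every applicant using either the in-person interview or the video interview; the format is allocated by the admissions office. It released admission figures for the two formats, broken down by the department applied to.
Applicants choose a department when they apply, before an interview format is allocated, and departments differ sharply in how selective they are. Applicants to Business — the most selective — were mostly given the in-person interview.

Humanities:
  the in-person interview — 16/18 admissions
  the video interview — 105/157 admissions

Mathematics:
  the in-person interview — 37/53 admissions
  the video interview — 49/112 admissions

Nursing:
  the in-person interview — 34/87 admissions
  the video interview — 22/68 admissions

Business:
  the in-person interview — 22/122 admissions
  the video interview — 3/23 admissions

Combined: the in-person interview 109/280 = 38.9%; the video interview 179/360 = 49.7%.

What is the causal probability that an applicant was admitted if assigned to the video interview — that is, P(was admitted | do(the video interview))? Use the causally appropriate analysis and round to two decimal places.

Department differs across interview formats for reasons unrelated to any effect of the interview format itself, and it separately predicts the outcome — a classic confounder. We must compare within department levels.
Standardising the video interview to the population department mix: 0.273·105/157 + 0.258·49/112 + 0.242·22/68 + 0.227·3/23 = 0.404.

0.40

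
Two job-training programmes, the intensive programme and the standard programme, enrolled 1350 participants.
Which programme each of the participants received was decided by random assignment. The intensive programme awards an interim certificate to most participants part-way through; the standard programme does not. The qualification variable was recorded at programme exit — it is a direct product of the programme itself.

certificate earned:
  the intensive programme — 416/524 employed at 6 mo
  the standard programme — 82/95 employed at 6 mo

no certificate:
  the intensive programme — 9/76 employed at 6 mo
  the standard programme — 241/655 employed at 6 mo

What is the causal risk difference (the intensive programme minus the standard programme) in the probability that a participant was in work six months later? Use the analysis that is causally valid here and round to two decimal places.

Qualification attained during the programme is recorded after the programme and is itself shifted by it — it sits on the causal path from programme to outcome. Conditioning on a mediator would strip out part of the effect we want; the pooled comparison gives the total causal effect.
The causal difference is the pooled difference: 0.708 − 0.431 = +0.278.

+0.28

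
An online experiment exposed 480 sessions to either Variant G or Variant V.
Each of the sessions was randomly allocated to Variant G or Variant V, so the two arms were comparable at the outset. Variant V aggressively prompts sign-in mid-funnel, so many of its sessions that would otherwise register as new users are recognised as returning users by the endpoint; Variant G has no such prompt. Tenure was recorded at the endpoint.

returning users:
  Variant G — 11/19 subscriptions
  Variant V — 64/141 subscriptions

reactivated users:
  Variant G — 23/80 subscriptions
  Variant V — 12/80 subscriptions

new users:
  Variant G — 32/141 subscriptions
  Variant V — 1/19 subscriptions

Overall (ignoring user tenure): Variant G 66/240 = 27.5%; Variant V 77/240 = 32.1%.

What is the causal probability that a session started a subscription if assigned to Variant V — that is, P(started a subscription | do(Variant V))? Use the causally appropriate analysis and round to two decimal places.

0.32

Variant G is higher inside every user tenure stratum but Variant V is higher in aggregate. Whether to stratify depends on how user tenure relates to the variant.
Stratifying would compare variants among sessions the variants themselves sorted into user tenure groups — a form of selection on an intermediate. The unconditioned pooled rates give the total causal effect.
So P(outcome | do(Variant V)) is just the pooled rate for Variant V: 77/240 = 0.321.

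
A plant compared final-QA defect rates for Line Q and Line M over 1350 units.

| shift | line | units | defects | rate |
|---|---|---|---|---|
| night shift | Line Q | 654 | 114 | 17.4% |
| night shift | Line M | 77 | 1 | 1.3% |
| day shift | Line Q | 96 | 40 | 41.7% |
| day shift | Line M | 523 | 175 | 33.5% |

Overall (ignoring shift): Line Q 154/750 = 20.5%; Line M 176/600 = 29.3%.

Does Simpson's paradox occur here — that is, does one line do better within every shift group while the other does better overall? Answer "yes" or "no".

Within each shift level (night shift 17.4% vs 1.3%; day shift 41.7% vs 33.5%), Line M has the lower rate every time. Pooled: 20.5% vs 29.3% — Line Q has the lower rate overall. The two comparisons disagree.

yes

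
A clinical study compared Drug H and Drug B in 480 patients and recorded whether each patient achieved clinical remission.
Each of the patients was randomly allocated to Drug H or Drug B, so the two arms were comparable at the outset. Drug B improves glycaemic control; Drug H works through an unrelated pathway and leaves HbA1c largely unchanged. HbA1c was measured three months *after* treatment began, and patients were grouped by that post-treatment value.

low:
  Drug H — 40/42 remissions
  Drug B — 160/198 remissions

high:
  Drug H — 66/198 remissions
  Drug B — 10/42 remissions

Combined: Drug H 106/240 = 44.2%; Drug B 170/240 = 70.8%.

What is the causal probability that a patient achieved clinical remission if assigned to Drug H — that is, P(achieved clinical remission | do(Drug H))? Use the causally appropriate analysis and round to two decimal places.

The distribution of HbA1c is itself part of what the drug does — it is an intermediate outcome. Holding it fixed would remove that part of the effect; the total effect is the pooled difference.
So P(outcome | do(Drug H)) is just the pooled rate for Drug H: 106/240 = 0.442.

0.44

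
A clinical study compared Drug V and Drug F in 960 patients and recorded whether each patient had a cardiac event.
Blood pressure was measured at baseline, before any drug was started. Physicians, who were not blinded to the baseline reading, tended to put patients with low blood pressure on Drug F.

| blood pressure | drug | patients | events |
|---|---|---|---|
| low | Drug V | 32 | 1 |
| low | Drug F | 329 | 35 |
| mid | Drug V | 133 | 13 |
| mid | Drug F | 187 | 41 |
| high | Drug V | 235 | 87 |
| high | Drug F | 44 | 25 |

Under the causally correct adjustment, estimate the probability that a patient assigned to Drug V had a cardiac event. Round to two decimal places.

Within every blood pressure level Drug V has the lower rate, yet pooled Drug F does — Simpson's reversal.
The imbalance in blood pressure arose from how patients were allocated, not from anything the drug did; and blood pressure independently affects the outcome. The pooled gap is confounded — condition on blood pressure.
Standardising Drug V to the population blood pressure mix: 0.376·1/32 + 0.333·13/133 + 0.291·87/235 = 0.152.

0.15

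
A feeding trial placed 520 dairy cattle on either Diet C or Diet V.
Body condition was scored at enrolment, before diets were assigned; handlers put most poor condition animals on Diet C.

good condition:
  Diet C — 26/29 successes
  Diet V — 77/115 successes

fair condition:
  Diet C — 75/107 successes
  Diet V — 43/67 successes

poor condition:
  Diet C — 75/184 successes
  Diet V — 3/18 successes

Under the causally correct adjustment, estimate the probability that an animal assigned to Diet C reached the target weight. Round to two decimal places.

0.64

The starting body condition-specific comparison favours Diet C throughout, but the pooled figures favour Diet V. The question is whether to condition on starting body condition.
Nothing the diet does changes starting body condition; the imbalance is an allocation artefact. With starting body condition also predicting the outcome, the pooled figure is confounded, and the within-stratum comparison is the causal one.
Standardising Diet C to the population starting body condition mix: 0.277·26/29 + 0.335·75/107 + 0.388·75/184 = 0.641.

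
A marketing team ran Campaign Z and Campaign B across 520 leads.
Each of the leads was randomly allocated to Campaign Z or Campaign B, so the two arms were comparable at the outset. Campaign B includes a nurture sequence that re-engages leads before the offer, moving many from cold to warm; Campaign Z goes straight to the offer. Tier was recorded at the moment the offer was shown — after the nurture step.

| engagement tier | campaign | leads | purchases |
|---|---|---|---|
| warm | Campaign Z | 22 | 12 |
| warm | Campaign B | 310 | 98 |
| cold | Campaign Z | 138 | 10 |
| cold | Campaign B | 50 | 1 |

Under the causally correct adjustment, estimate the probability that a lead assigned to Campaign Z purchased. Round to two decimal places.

0.14

Campaign Z is higher inside every engagement tier stratum but Campaign B is higher in aggregate. Whether to stratify depends on how engagement tier relates to the campaign.
Engagement tier is recorded after the campaign and is itself shifted by it — it sits on the causal path from campaign to outcome. Conditioning on a mediator would strip out part of the effect we want; the pooled comparison gives the total causal effect.
So P(outcome | do(Campaign Z)) is just the pooled rate for Campaign Z: 22/160 = 0.138.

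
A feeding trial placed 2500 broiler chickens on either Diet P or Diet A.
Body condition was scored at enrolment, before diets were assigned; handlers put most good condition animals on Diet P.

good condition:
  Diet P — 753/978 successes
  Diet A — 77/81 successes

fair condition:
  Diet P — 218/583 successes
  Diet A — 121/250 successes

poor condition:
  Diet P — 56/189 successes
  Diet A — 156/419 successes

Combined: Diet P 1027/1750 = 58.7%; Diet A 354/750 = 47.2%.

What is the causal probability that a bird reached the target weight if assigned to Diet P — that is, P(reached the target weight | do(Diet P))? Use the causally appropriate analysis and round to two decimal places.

Within every starting body condition level Diet A has the higher rate, yet pooled Diet P does — Simpson's reversal.
Starting body condition is set before the diet has any effect — it is not caused by the diet — and it independently drives the outcome. That makes it a confounder, so the causal comparison is within starting body condition levels.
Standardising Diet P to the population starting body condition mix: 0.424·753/978 + 0.333·218/583 + 0.243·56/189 = 0.523.

0.52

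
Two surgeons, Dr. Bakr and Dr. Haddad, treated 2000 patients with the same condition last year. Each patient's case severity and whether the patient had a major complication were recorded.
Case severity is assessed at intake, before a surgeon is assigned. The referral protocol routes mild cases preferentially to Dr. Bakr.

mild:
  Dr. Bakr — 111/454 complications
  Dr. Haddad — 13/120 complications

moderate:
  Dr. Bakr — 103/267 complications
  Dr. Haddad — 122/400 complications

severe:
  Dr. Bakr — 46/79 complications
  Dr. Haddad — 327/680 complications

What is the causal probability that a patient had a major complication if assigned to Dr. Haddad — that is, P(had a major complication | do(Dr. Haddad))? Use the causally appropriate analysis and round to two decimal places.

Dr. Haddad is lower inside every case severity stratum but Dr. Bakr is lower in aggregate. Whether to stratify depends on how case severity relates to the surgeon.
Case severity differs across surgeons for reasons unrelated to any effect of the surgeon itself, and it separately predicts the outcome — a classic confounder. We must compare within case severity levels.
Standardising Dr. Haddad to the population case severity mix: 0.287·13/120 + 0.334·122/400 + 0.380·327/680 = 0.315.

0.32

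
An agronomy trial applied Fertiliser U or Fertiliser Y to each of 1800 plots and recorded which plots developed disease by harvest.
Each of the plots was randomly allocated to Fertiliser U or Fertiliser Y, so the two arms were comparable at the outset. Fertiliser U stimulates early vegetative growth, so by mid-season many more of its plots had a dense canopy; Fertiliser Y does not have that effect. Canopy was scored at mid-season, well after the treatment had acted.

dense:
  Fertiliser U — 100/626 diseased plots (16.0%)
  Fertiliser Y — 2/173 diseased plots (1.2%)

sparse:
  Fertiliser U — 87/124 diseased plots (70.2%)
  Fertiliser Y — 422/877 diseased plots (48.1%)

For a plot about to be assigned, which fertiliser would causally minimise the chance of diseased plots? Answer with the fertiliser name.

Fertiliser U

The stratified and pooled comparisons disagree (Fertiliser Y wins within each mid-season canopy; Fertiliser U wins overall), so the answer turns on the causal role of mid-season canopy.
Mid-season canopy lies on the pathway fertiliser → mid-season canopy → outcome, so adjusting for it blocks the indirect effect. For the total causal effect of fertiliser, use the unadjusted pooled rates.
Pooled: Fertiliser U 24.9% vs Fertiliser Y 40.4%; Fertiliser U is lower overall.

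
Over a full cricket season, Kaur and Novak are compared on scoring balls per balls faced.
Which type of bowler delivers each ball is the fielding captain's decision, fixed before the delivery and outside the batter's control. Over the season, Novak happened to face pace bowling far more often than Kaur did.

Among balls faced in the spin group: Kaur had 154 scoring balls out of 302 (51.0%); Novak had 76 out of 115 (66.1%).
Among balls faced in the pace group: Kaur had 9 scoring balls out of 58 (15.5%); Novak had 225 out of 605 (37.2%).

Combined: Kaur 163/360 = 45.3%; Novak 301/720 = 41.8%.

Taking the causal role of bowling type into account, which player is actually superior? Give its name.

Within every bowling type level Novak has the higher rate, yet pooled Kaur does — Simpson's reversal.
Bowling type is set before the player has any effect — it is not caused by the player — and it independently drives the outcome. That makes it a confounder, so the causal comparison is within bowling type levels.
Within each level — spin: 51.0% vs 66.1%; pace: 15.5% vs 37.2% — Novak is higher every time.

Novak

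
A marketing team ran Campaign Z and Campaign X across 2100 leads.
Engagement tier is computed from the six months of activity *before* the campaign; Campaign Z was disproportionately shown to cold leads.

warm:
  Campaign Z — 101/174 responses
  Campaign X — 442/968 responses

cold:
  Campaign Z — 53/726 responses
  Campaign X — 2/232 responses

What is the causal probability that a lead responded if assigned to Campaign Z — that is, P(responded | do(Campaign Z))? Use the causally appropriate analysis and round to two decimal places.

Within every engagement tier level Campaign Z has the higher rate, yet pooled Campaign X does — Simpson's reversal.
Nothing the campaign does changes engagement tier; the imbalance is an allocation artefact. With engagement tier also predicting the outcome, the pooled figure is confounded, and the within-stratum comparison is the causal one.
Standardising Campaign Z to the population engagement tier mix: 0.544·101/174 + 0.456·53/726 = 0.349.

0.35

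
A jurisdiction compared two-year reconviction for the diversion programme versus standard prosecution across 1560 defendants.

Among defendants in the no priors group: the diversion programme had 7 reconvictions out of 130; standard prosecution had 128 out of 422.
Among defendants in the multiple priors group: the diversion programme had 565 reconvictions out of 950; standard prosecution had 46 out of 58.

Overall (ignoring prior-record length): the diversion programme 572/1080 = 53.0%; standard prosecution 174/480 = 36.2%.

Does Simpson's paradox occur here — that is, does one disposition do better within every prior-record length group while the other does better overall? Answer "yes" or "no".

Within each prior-record length level (no priors 5.4% vs 30.3%; multiple priors 59.5% vs 79.3%), the diversion programme has the lower rate every time. Pooled: 53.0% vs 36.2% — standard prosecution has the lower rate overall. The two comparisons disagree.

yes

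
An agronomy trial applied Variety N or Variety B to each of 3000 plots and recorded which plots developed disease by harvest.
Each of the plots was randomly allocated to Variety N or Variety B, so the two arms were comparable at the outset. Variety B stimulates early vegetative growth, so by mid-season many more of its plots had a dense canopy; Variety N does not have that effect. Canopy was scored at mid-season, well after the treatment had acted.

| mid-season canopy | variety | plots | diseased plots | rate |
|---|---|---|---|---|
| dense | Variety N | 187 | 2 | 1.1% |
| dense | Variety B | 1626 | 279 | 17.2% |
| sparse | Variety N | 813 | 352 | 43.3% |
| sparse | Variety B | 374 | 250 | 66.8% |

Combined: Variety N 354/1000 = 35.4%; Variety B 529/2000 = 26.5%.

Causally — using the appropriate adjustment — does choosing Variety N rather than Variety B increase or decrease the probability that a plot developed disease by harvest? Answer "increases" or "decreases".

Mid-season canopy is recorded after the variety and is itself shifted by it — it sits on the causal path from variety to outcome. Conditioning on a mediator would strip out part of the effect we want; the pooled comparison gives the total causal effect.
Pooled: Variety N 35.4% vs Variety B 26.5%; Variety B is lower overall.

increases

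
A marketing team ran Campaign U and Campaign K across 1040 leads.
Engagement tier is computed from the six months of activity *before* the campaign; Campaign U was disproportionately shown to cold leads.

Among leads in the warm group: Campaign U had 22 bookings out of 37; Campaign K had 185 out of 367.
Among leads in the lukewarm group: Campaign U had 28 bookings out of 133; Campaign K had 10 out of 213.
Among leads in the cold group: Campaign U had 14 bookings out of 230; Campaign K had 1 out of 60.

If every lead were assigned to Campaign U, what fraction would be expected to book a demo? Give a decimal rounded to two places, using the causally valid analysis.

0.32

Campaign U is higher inside every engagement tier stratum but Campaign K is higher in aggregate. Whether to stratify depends on how engagement tier relates to the campaign.
Nothing the campaign does changes engagement tier; the imbalance is an allocation artefact. With engagement tier also predicting the outcome, the pooled figure is confounded, and the within-stratum comparison is the causal one.
Standardising Campaign U to the population engagement tier mix: 0.388·22/37 + 0.333·28/133 + 0.279·14/230 = 0.318.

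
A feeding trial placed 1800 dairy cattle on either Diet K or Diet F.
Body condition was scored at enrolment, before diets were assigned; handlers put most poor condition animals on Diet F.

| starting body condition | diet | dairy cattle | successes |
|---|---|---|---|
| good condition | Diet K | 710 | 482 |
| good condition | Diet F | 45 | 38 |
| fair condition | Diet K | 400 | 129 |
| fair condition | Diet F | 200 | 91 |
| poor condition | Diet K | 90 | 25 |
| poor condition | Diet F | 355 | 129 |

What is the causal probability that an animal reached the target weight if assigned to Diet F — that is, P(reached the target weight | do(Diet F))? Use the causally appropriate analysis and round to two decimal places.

Within every starting body condition level Diet F has the higher rate, yet pooled Diet K does — Simpson's reversal.
The imbalance in starting body condition arose from how dairy cattle were allocated, not from anything the diet did; and starting body condition independently affects the outcome. The pooled gap is confounded — condition on starting body condition.
Standardising Diet F to the population starting body condition mix: 0.419·38/45 + 0.333·91/200 + 0.247·129/355 = 0.596.

0.60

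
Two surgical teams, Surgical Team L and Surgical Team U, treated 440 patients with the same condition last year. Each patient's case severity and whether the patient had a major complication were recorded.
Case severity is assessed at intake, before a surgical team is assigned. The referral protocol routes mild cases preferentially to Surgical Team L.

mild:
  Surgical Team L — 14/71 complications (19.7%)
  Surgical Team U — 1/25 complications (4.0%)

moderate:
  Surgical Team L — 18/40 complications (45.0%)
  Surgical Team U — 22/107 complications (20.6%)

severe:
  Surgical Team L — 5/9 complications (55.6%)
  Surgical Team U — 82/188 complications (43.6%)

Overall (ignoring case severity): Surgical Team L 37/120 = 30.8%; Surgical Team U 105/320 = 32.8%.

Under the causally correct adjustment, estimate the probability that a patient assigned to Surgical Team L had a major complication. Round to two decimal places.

0.44

Case severity satisfies the back-door criterion: it is not a descendant of the surgical team, and it blocks the spurious path from surgical team to outcome. Adjusting for it (i.e., using the within-case severity rates) gives the causal effect.
Standardising Surgical Team L to the population case severity mix: 0.218·14/71 + 0.334·18/40 + 0.448·5/9 = 0.442.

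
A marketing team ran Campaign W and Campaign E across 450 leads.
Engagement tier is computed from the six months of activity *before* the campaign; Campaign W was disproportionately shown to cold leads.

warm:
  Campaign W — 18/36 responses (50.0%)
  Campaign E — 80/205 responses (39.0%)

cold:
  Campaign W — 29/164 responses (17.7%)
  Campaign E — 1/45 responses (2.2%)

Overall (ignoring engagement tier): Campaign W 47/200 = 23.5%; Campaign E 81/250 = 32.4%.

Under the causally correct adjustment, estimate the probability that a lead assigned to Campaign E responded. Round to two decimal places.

Campaign W is higher inside every engagement tier stratum but Campaign E is higher in aggregate. Whether to stratify depends on how engagement tier relates to the campaign.
Here engagement tier is a common cause — it drives both which campaign a case falls under and the outcome. The crude comparison mixes populations; the stratum-specific rates are the causally relevant ones.
Standardising Campaign E to the population engagement tier mix: 0.536·80/205 + 0.464·1/45 = 0.219.

0.22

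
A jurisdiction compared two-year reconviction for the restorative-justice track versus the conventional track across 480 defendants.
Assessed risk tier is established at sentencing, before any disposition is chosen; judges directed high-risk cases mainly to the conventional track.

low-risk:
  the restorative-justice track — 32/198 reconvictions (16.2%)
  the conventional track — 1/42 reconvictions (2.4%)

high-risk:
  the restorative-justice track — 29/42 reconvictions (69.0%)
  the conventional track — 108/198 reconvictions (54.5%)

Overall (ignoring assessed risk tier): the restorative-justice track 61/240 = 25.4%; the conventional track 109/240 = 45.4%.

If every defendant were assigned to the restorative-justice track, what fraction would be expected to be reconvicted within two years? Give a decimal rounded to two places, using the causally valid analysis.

0.43

The assessed risk tier-specific comparison favours the conventional track throughout, but the pooled figures favour the restorative-justice track. The question is whether to condition on assessed risk tier.
Assessed risk tier satisfies the back-door criterion: it is not a descendant of the disposition, and it blocks the spurious path from disposition to outcome. Adjusting for it (i.e., using the within-assessed risk tier rates) gives the causal effect.
Standardising the restorative-justice track to the population assessed risk tier mix: 0.500·32/198 + 0.500·29/42 = 0.426.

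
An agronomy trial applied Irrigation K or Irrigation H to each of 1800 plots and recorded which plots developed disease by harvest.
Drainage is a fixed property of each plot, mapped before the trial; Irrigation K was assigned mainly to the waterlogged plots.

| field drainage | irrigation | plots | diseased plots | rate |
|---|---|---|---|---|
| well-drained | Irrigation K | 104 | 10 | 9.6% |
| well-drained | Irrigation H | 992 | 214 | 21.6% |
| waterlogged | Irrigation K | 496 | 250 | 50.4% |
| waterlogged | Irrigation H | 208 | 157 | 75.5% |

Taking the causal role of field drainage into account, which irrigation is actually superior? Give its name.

Irrigation K

Nothing the irrigation does changes field drainage; the imbalance is an allocation artefact. With field drainage also predicting the outcome, the pooled figure is confounded, and the within-stratum comparison is the causal one.
Within each level — well-drained: 9.6% vs 21.6%; waterlogged: 50.4% vs 75.5% — Irrigation K is lower every time.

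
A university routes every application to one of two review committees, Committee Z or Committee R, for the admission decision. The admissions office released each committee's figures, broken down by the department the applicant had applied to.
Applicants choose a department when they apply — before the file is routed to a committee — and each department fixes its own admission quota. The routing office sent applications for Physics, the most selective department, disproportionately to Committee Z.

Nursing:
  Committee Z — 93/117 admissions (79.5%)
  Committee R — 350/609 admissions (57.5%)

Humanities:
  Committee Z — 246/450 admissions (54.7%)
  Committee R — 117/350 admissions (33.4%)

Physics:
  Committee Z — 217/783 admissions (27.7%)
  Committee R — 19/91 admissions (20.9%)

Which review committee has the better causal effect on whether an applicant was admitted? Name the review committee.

The imbalance in department arose from how applicants were allocated, not from anything the review committee did; and department independently affects the outcome. The pooled gap is confounded — condition on department.
Within each level — Nursing: 79.5% vs 57.5%; Humanities: 54.7% vs 33.4%; Physics: 27.7% vs 20.9% — Committee Z is higher every time.

Committee Z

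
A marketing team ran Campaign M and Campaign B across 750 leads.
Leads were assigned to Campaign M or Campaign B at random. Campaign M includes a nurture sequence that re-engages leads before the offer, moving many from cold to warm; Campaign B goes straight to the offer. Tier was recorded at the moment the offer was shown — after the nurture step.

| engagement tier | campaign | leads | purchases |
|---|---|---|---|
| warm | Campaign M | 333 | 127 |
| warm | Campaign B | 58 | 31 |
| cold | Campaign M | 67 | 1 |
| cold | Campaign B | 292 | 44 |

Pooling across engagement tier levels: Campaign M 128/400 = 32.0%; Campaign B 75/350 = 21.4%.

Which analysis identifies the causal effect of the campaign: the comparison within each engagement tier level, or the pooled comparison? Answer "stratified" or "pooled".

Within every engagement tier level Campaign B has the higher rate, yet pooled Campaign M does — Simpson's reversal.
Engagement tier is recorded after the campaign and is itself shifted by it — it sits on the causal path from campaign to outcome. Conditioning on a mediator would strip out part of the effect we want; the pooled comparison gives the total causal effect.
Pooled: Campaign M 32.0% vs Campaign B 21.4%; Campaign M is higher overall.

pooled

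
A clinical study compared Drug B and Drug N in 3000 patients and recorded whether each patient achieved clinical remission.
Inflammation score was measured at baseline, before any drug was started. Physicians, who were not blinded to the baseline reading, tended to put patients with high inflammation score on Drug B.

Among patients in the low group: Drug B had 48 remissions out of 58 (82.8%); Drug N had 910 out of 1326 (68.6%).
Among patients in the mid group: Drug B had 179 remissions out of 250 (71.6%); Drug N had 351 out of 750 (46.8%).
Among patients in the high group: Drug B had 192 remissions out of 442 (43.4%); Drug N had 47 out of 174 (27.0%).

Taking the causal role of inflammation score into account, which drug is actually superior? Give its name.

The inflammation score-specific comparison favours Drug B throughout, but the pooled figures favour Drug N. The question is whether to condition on inflammation score.
The imbalance in inflammation score arose from how patients were allocated, not from anything the drug did; and inflammation score independently affects the outcome. The pooled gap is confounded — condition on inflammation score.
Within each level — low: 82.8% vs 68.6%; mid: 71.6% vs 46.8%; high: 43.4% vs 27.0% — Drug B is higher every time.

Drug B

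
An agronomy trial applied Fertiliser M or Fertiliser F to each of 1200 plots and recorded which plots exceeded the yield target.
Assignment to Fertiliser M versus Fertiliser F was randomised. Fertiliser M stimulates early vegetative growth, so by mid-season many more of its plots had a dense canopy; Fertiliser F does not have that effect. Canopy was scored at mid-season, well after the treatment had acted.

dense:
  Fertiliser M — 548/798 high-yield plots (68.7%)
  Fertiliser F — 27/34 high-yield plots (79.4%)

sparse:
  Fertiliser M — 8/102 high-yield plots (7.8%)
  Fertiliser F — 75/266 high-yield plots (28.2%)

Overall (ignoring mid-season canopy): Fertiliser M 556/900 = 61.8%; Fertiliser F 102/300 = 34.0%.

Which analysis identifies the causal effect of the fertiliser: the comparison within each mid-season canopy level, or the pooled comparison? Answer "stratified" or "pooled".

The mid-season canopy-specific comparison favours Fertiliser F throughout, but the pooled figures favour Fertiliser M. The question is whether to condition on mid-season canopy.
Stratifying would compare fertilisers among plots the fertilisers themselves sorted into mid-season canopy groups — a form of selection on an intermediate. The unconditioned pooled rates give the total causal effect.
Pooled: Fertiliser M 61.8% vs Fertiliser F 34.0%; Fertiliser M is higher overall.

pooled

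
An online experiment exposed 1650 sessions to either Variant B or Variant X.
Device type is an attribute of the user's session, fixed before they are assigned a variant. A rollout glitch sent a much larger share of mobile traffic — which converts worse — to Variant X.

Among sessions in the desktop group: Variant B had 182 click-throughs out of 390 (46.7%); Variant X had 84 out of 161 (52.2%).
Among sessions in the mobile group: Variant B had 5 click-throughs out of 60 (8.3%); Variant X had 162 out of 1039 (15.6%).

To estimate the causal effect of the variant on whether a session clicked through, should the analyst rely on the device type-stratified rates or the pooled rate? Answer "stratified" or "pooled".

stratified

The stratified and pooled comparisons disagree (Variant X wins within each device type; Variant B wins overall), so the answer turns on the causal role of device type.
Device type differs across variants for reasons unrelated to any effect of the variant itself, and it separately predicts the outcome — a classic confounder. We must compare within device type levels.
Within each level — desktop: 46.7% vs 52.2%; mobile: 8.3% vs 15.6% — Variant X is higher every time.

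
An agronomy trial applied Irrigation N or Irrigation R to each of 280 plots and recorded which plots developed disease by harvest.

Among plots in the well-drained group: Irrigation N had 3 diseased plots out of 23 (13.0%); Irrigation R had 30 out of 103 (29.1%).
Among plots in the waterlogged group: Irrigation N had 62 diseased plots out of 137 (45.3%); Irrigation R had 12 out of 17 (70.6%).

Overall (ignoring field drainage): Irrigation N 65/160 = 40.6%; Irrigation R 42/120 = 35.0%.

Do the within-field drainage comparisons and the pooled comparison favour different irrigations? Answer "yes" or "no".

yes

Within each field drainage level (well-drained 13.0% vs 29.1%; waterlogged 45.3% vs 70.6%), Irrigation N has the lower rate every time. Pooled: 40.6% vs 35.0% — Irrigation R has the lower rate overall. The two comparisons disagree.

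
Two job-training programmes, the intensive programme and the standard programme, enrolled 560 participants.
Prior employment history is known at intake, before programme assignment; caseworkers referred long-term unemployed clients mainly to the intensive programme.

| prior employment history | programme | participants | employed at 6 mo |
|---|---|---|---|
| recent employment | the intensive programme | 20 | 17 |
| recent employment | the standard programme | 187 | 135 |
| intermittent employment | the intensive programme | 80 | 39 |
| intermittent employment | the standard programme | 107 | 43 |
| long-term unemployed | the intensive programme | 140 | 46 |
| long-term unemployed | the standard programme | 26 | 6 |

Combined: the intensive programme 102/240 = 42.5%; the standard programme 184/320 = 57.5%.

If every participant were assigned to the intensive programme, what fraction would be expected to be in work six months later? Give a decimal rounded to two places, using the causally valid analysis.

The stratified and pooled comparisons disagree (the intensive programme wins within each prior employment history; the standard programme wins overall), so the answer turns on the causal role of prior employment history.
Prior employment history is set before the programme has any effect — it is not caused by the programme — and it independently drives the outcome. That makes it a confounder, so the causal comparison is within prior employment history levels.
Standardising the intensive programme to the population prior employment history mix: 0.370·17/20 + 0.334·39/80 + 0.296·46/140 = 0.574.

0.57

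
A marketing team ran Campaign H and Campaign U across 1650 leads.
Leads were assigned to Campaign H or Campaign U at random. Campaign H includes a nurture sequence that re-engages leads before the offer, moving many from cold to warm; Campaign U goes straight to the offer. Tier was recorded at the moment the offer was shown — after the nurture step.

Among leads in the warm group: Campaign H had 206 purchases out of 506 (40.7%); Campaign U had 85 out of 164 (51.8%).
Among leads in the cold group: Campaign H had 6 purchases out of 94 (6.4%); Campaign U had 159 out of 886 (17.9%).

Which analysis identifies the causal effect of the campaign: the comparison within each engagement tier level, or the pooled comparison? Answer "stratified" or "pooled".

pooled

Stratifying would compare campaigns among leads the campaigns themselves sorted into engagement tier groups — a form of selection on an intermediate. The unconditioned pooled rates give the total causal effect.
Pooled: Campaign H 35.3% vs Campaign U 23.2%; Campaign H is higher overall.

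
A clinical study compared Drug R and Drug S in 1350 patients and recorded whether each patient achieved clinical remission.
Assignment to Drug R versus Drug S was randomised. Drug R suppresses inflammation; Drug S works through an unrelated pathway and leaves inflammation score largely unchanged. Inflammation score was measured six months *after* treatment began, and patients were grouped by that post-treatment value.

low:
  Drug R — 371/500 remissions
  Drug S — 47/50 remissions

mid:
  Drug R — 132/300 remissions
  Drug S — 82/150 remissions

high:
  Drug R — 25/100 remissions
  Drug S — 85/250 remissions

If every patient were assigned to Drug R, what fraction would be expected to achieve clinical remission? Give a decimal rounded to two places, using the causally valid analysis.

0.59

Inflammation score is recorded after the drug and is itself shifted by it — it sits on the causal path from drug to outcome. Conditioning on a mediator would strip out part of the effect we want; the pooled comparison gives the total causal effect.
So P(outcome | do(Drug R)) is just the pooled rate for Drug R: 528/900 = 0.587.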